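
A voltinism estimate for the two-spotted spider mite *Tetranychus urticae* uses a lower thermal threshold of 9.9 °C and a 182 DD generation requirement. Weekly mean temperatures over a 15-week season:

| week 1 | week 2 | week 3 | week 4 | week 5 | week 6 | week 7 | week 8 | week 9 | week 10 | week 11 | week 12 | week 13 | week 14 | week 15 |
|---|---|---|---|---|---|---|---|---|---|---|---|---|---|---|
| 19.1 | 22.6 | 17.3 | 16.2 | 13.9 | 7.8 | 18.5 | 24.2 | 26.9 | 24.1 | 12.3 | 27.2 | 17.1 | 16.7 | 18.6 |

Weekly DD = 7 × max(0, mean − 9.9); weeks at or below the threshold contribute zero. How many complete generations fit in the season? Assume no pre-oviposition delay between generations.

5 generations

Weekly DD (7 × max(0, T̄ − 9.9)): 64.4, 88.9, 51.8, 44.1, 28.0, 0.0, 60.2, 100.1, 119.0, 99.4, 16.8, 121.1, 50.4, 47.6, 60.9.
Season total = 952.7 DD.
Complete generations = ⌊952.7 / 182⌋ = 5.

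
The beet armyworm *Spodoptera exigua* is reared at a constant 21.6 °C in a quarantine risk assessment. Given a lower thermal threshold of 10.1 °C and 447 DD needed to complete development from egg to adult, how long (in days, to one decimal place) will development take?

38.9 days

Daily accumulation = 21.6 − 10.1 = 11.5 DD/day.
Duration = 447 / 11.5 = 38.870 ≈ 38.9 days.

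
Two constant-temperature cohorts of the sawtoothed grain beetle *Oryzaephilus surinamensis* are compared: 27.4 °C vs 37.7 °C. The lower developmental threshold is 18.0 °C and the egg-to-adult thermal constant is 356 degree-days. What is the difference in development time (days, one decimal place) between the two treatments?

19.8 days

At 27.4 °C: 356 / (27.4 − 18.0) = 356 / 9.4 = 37.872 d.
At 37.7 °C: 356 / (37.7 − 18.0) = 356 / 19.7 = 18.071 d.
Difference = |37.872 − 18.071| = 19.801 ≈ 19.8 days.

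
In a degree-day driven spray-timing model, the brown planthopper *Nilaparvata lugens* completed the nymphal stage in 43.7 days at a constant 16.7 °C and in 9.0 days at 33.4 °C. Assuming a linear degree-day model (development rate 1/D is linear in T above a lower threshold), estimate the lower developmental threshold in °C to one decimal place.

12.4 °C

Under the model K = D·(T − T_b), so D₁·(T₁ − T_b) = D₂·(T₂ − T_b).
43.7·(16.7 − T_b) = 9.0·(33.4 − T_b)
T_b = (43.7·16.7 − 9.0·33.4) / (43.7 − 9.0) = 429.19 / 34.7 = 12.369 °C ≈ 12.4 °C.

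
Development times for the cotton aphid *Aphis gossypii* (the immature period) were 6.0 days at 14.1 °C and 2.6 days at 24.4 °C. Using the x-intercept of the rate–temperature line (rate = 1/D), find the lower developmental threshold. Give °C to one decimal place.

6.2 °C

Under the model K = D·(T − T_b), so D₁·(T₁ − T_b) = D₂·(T₂ − T_b).
6.0·(14.1 − T_b) = 2.6·(24.4 − T_b)
T_b = (6.0·14.1 − 2.6·24.4) / (6.0 − 2.6) = 21.16 / 3.4 = 6.224 °C ≈ 6.2 °C.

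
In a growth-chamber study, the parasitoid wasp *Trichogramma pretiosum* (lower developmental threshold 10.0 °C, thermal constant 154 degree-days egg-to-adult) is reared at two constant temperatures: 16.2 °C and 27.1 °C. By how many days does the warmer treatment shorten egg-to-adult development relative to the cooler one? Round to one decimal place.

At 16.2 °C: 154 / (16.2 − 10.0) = 154 / 6.2 = 24.839 d.
At 27.1 °C: 154 / (27.1 − 10.0) = 154 / 17.1 = 9.006 d.
Difference = |24.839 − 9.006| = 15.833 ≈ 15.8 days.

15.8 days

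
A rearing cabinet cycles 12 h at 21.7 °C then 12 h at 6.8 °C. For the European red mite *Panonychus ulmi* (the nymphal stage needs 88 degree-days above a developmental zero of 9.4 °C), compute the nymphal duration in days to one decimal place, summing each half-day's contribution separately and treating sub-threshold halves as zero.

14.3 days

Day half: max(0, 21.7 − 9.4) × 0.5 = 12.3 × 0.5 = 6.15 DD.
Night half: max(0, 6.8 − 9.4) × 0.5 = 0.0 × 0.5 = 0.00 DD.
Per 24 h: 6.15 DD/day.
Duration = 88 / 6.15 = 14.309 ≈ 14.3 days.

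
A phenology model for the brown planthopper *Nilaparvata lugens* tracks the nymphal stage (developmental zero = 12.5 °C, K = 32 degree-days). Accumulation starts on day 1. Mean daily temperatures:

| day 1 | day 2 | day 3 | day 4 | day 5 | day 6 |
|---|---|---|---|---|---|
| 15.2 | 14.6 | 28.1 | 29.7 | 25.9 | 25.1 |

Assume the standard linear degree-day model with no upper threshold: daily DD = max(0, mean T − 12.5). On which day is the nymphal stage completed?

Daily DD above 12.5 °C: 2.7, 2.1, 15.6, 17.2, 13.4, 12.6.
Cumulative: 2.7, 4.8, 20.4, 37.6, 51.0, 63.6.
The total first reaches 32 DD on day 4.

day 4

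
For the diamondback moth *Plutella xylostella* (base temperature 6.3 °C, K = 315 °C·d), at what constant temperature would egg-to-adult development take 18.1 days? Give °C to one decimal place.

Required daily accumulation = 315 / 18.1 = 17.403 DD/day.
T = T_base + 17.403 = 6.3 + 17.403 = 23.703 ≈ 23.7 °C.

23.7 °C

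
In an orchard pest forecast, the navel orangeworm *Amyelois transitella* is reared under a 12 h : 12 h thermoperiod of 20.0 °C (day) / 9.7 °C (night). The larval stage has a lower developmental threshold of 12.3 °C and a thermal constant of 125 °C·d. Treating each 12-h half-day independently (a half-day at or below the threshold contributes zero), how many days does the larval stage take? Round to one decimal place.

32.5 days

Day half: max(0, 20.0 − 12.3) × 0.5 = 7.7 × 0.5 = 3.85 DD.
Night half: max(0, 9.7 − 12.3) × 0.5 = 0.0 × 0.5 = 0.00 DD.
Per 24 h: 3.85 DD/day.
Duration = 125 / 3.85 = 32.468 ≈ 32.5 days.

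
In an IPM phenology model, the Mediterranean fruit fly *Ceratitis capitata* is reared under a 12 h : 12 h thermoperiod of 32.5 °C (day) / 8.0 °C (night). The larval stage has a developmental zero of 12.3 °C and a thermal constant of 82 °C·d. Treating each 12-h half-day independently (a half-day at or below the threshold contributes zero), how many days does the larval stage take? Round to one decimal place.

Day half: max(0, 32.5 − 12.3) × 0.5 = 20.2 × 0.5 = 10.10 DD.
Night half: max(0, 8.0 − 12.3) × 0.5 = 0.0 × 0.5 = 0.00 DD.
Per 24 h: 10.10 DD/day.
Duration = 82 / 10.10 = 8.119 ≈ 8.1 days.

8.1 days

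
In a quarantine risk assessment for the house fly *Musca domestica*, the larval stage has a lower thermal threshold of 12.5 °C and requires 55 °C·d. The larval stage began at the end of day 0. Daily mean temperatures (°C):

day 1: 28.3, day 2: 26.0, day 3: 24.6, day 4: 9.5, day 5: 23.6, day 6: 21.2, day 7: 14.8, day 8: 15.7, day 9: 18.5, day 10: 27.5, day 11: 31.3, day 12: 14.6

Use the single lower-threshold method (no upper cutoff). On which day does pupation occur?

Daily DD above 12.5 °C: 15.8, 13.5, 12.1, 0.0, 11.1, 8.7, 2.3, 3.2, 6.0, 15.0, 18.8, 2.1.
Cumulative: 15.8, 29.3, 41.4, 41.4, 52.5, 61.2, 63.5, 66.7, 72.7, 87.7, 106.5, 108.6.
The total first reaches 55 DD on day 6.

day 6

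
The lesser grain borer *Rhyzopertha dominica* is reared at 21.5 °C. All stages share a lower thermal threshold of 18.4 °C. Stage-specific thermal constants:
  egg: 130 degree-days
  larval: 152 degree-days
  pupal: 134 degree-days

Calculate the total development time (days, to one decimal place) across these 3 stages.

134.2 days

Daily accumulation at 21.5 °C = 21.5 − 18.4 = 3.1 DD/day.
Total K = 130 + 152 + 134 = 416 DD.
Total duration = 416 / 3.1 = 134.194 ≈ 134.2 days.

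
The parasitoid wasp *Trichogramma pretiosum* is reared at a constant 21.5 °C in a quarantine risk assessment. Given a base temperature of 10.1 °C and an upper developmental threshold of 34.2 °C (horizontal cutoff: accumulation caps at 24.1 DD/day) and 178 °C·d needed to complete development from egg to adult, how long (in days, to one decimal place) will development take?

15.6 days

Daily accumulation = 21.5 − 10.1 = 11.4 DD/day.
Duration = 178 / 11.4 = 15.614 ≈ 15.6 days.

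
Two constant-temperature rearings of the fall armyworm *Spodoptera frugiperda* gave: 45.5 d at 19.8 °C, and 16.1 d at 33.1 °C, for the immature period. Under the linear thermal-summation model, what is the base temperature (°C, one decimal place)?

12.5 °C

Linear rate model ⇒ the product D·(T − T_b) is constant across temperatures.
45.5·(19.8 − T_b) = 16.1·(33.1 − T_b)
T_b = (45.5·19.8 − 16.1·33.1) / (45.5 − 16.1) = 367.99 / 29.4 = 12.517 °C ≈ 12.5 °C.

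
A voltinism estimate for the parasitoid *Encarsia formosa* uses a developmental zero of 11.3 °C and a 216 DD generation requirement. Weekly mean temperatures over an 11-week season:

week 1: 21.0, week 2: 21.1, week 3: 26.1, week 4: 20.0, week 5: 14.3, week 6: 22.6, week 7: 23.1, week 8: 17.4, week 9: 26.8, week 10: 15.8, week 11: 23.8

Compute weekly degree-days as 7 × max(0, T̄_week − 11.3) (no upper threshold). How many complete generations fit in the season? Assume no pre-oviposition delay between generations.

Weekly DD (7 × max(0, T̄ − 11.3)): 67.9, 68.6, 103.6, 60.9, 21.0, 79.1, 82.6, 42.7, 108.5, 31.5, 87.5.
Season total = 753.9 DD.
Complete generations = ⌊753.9 / 216⌋ = 3.

3 generations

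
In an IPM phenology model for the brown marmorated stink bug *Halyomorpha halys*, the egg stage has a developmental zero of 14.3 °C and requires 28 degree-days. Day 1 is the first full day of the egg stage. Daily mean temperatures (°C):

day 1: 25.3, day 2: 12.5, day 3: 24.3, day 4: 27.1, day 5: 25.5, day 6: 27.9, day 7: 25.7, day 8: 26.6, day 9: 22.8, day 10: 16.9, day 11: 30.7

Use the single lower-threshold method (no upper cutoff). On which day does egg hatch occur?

Daily DD above 14.3 °C: 11.0, 0.0, 10.0, 12.8, 11.2, 13.6, 11.4, 12.3, 8.5, 2.6, 16.4.
Cumulative: 11.0, 11.0, 21.0, 33.8, 45.0, 58.6, 70.0, 82.3, 90.8, 93.4, 109.8.
The total first reaches 28 DD on day 4.

day 4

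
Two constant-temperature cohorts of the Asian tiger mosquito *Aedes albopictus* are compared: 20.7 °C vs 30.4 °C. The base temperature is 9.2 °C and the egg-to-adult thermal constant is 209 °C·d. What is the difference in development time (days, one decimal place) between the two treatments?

At 20.7 °C: 209 / (20.7 − 9.2) = 209 / 11.5 = 18.174 d.
At 30.4 °C: 209 / (30.4 − 9.2) = 209 / 21.2 = 9.858 d.
Difference = |18.174 − 9.858| = 8.315 ≈ 8.3 days.

8.3 days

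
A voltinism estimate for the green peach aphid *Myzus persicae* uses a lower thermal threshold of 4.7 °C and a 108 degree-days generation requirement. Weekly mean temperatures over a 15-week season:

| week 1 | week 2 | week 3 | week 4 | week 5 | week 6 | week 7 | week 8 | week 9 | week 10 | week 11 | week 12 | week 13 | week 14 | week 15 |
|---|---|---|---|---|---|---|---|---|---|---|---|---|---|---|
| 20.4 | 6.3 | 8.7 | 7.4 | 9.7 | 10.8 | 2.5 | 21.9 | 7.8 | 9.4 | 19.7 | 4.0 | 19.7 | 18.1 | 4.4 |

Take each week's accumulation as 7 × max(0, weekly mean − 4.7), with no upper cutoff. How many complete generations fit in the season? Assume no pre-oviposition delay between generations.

Weekly DD (7 × max(0, T̄ − 4.7)): 109.9, 11.2, 28.0, 18.9, 35.0, 42.7, 0.0, 120.4, 21.7, 32.9, 105.0, 0.0, 105.0, 93.8, 0.0.
Season total = 724.5 DD.
Complete generations = ⌊724.5 / 108⌋ = 6.

6 generations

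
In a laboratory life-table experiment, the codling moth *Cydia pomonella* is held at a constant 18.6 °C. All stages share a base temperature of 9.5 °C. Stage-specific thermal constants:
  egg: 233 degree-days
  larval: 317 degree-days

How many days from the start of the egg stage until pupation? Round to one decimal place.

60.4 days

Daily accumulation at 18.6 °C = 18.6 − 9.5 = 9.1 DD/day.
Total K = 233 + 317 = 550 DD.
Total duration = 550 / 9.1 = 60.440 ≈ 60.4 days.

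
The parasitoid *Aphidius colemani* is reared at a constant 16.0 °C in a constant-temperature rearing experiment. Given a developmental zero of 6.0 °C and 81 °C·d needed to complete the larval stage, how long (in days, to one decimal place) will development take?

Daily accumulation = 16.0 − 6.0 = 10.0 DD/day.
Duration = 81 / 10.0 = 8.100 ≈ 8.1 days.

8.1 days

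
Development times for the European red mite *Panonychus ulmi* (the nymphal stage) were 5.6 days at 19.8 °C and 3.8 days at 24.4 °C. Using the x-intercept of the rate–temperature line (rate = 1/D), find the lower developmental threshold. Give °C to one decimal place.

10.1 °C

Linear rate model ⇒ the product D·(T − T_b) is constant across temperatures.
5.6·(19.8 − T_b) = 3.8·(24.4 − T_b)
T_b = (5.6·19.8 − 3.8·24.4) / (5.6 − 3.8) = 18.16 / 1.8 = 10.089 °C ≈ 10.1 °C.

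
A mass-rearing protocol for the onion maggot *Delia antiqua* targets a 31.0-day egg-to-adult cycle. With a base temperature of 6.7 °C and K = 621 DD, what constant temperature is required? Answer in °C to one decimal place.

Required daily accumulation = 621 / 31.0 = 20.032 DD/day.
T = T_base + 20.032 = 6.7 + 20.032 = 26.732 ≈ 26.7 °C.

26.7 °C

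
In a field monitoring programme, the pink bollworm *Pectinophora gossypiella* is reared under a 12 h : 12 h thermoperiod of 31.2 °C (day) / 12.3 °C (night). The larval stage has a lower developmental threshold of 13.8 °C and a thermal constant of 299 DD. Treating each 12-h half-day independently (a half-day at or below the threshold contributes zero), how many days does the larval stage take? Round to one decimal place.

34.4 days

Day half: max(0, 31.2 − 13.8) × 0.5 = 17.4 × 0.5 = 8.70 DD.
Night half: max(0, 12.3 − 13.8) × 0.5 = 0.0 × 0.5 = 0.00 DD.
Per 24 h: 8.70 DD/day.
Duration = 299 / 8.70 = 34.368 ≈ 34.4 days.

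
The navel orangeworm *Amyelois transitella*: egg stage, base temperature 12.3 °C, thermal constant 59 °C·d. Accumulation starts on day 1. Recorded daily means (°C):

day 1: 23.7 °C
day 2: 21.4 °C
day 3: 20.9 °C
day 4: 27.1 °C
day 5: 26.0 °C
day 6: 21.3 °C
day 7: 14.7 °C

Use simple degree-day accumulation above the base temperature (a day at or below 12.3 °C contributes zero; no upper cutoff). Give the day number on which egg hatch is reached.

day 6

Daily DD above 12.3 °C: 11.4, 9.1, 8.6, 14.8, 13.7, 9.0, 2.4.
Cumulative: 11.4, 20.5, 29.1, 43.9, 57.6, 66.6, 69.0.
The total first reaches 59 DD on day 6.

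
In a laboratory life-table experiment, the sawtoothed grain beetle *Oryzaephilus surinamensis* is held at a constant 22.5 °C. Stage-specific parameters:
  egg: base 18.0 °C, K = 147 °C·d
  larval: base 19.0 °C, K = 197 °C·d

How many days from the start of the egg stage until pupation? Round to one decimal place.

egg: 147 / (22.5 − 18.0) = 147 / 4.5 = 32.667 d.
larval: 197 / (22.5 − 19.0) = 197 / 3.5 = 56.286 d.
Sum = 88.952 ≈ 89.0 days.

89.0 days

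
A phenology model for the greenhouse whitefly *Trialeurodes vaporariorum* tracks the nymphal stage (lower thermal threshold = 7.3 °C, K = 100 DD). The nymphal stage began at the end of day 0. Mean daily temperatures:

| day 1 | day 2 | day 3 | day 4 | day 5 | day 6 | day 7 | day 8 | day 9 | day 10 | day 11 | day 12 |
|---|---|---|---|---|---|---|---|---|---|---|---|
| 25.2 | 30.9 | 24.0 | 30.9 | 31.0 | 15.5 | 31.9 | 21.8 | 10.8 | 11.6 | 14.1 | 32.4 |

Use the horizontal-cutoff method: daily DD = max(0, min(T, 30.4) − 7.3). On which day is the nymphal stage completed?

Daily DD above 7.3 °C (capped at 23.1): 17.9, 23.1, 16.7, 23.1, 23.1, 8.2, 23.1, 14.5, 3.5, 4.3, 6.8, 23.1.
Cumulative: 17.9, 41.0, 57.7, 80.8, 103.9, 112.1, 135.2, 149.7, 153.2, 157.5, 164.3, 187.4.
The total first reaches 100 DD on day 5.

day 5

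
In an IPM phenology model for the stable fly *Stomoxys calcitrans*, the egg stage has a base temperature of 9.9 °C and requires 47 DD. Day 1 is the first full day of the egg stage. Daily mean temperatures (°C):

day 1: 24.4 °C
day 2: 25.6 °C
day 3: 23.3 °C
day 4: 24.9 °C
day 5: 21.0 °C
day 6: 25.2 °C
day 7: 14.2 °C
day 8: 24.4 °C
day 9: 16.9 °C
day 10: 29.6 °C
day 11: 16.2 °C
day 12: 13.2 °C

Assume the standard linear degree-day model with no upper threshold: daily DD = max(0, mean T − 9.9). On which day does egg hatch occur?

Daily DD above 9.9 °C: 14.5, 15.7, 13.4, 15.0, 11.1, 15.3, 4.3, 14.5, 7.0, 19.7, 6.3, 3.3.
Cumulative: 14.5, 30.2, 43.6, 58.6, 69.7, 85.0, 89.3, 103.8, 110.8, 130.5, 136.8, 140.1.
The total first reaches 47 DD on day 4.

day 4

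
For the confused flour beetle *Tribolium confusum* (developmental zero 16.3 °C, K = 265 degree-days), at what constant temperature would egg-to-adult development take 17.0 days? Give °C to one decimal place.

Required daily accumulation = 265 / 17.0 = 15.588 DD/day.
T = T_base + 15.588 = 16.3 + 15.588 = 31.888 ≈ 31.9 °C.

31.9 °C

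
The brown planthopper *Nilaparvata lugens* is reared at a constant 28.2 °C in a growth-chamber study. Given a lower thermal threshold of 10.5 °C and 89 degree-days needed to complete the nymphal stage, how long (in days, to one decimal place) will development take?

5.0 days

Daily accumulation = 28.2 − 10.5 = 17.7 DD/day.
Duration = 89 / 17.7 = 5.028 ≈ 5.0 days.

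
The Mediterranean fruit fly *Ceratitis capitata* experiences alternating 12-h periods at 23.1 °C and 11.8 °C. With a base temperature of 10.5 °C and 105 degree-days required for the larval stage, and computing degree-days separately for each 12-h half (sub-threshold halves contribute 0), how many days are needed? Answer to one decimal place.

Day half: max(0, 23.1 − 10.5) × 0.5 = 12.6 × 0.5 = 6.30 DD.
Night half: max(0, 11.8 − 10.5) × 0.5 = 1.3 × 0.5 = 0.65 DD.
Per 24 h: 6.95 DD/day.
Duration = 105 / 6.95 = 15.108 ≈ 15.1 days.

15.1 days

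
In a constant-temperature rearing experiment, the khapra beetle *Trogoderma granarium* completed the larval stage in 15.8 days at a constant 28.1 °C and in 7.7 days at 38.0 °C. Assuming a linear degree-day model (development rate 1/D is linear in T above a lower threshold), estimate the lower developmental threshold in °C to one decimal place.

18.7 °C

Under the model K = D·(T − T_b), so D₁·(T₁ − T_b) = D₂·(T₂ − T_b).
15.8·(28.1 − T_b) = 7.7·(38.0 − T_b)
T_b = (15.8·28.1 − 7.7·38.0) / (15.8 − 7.7) = 151.38 / 8.1 = 18.689 °C ≈ 18.7 °C.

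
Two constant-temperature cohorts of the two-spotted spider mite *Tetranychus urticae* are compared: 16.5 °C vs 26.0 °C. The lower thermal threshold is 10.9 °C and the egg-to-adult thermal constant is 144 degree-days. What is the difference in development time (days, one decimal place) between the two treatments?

16.2 days

At 16.5 °C: 144 / (16.5 − 10.9) = 144 / 5.6 = 25.714 d.
At 26.0 °C: 144 / (26.0 − 10.9) = 144 / 15.1 = 9.536 d.
Difference = |25.714 − 9.536| = 16.178 ≈ 16.2 days.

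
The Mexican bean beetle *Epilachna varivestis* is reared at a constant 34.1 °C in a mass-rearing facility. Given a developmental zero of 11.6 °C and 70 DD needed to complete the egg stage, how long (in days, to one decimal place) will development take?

Daily accumulation = 34.1 − 11.6 = 22.5 DD/day.
Duration = 70 / 22.5 = 3.111 ≈ 3.1 days.

3.1 days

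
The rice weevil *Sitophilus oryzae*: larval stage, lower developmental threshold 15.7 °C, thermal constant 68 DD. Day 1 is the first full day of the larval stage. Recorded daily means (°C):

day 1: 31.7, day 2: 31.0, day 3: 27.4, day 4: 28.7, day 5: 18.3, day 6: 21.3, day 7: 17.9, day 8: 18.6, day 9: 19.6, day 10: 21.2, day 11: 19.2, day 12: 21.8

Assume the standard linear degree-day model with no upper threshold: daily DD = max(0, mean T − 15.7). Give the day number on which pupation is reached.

Daily DD above 15.7 °C: 16.0, 15.3, 11.7, 13.0, 2.6, 5.6, 2.2, 2.9, 3.9, 5.5, 3.5, 6.1.
Cumulative: 16.0, 31.3, 43.0, 56.0, 58.6, 64.2, 66.4, 69.3, 73.2, 78.7, 82.2, 88.3.
The total first reaches 68 DD on day 8.

day 8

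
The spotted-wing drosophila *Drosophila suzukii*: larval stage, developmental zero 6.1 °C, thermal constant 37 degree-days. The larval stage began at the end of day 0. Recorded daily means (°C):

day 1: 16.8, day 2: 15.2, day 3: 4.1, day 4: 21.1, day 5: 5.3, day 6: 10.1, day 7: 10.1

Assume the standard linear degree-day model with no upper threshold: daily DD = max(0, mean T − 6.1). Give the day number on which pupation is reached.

day 6

Daily DD above 6.1 °C: 10.7, 9.1, 0.0, 15.0, 0.0, 4.0, 4.0.
Cumulative: 10.7, 19.8, 19.8, 34.8, 34.8, 38.8, 42.8.
The total first reaches 37 DD on day 6.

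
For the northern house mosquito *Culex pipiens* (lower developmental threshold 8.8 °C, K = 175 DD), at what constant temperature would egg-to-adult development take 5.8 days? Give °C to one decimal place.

39.0 °C

Required daily accumulation = 175 / 5.8 = 30.172 DD/day.
T = T_base + 30.172 = 8.8 + 30.172 = 38.972 ≈ 39.0 °C.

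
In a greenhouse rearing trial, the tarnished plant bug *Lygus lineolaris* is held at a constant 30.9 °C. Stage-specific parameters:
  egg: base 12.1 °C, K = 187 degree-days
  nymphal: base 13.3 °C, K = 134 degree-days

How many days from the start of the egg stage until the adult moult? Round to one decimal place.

egg: 187 / (30.9 − 12.1) = 187 / 18.8 = 9.947 d.
nymphal: 134 / (30.9 − 13.3) = 134 / 17.6 = 7.614 d.
Sum = 17.560 ≈ 17.6 days.

17.6 days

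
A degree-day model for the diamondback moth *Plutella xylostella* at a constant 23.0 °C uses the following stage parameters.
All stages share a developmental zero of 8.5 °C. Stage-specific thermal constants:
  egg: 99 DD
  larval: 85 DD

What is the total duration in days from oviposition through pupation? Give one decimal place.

12.7 days

Daily accumulation at 23.0 °C = 23.0 − 8.5 = 14.5 DD/day.
Total K = 99 + 85 = 184 DD.
Total duration = 184 / 14.5 = 12.690 ≈ 12.7 days.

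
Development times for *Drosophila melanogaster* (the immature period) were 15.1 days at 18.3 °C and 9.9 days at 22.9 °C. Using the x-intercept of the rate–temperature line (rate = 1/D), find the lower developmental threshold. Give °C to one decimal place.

Equal thermal constants: D₁(T₁ − T_b) = D₂(T₂ − T_b).
15.1·(18.3 − T_b) = 9.9·(22.9 − T_b)
T_b = (15.1·18.3 − 9.9·22.9) / (15.1 − 9.9) = 49.62 / 5.2 = 9.542 °C ≈ 9.5 °C.

9.5 °C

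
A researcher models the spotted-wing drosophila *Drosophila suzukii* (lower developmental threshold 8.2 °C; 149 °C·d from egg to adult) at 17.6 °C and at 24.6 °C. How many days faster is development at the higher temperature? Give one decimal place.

6.8 days

At 17.6 °C: 149 / (17.6 − 8.2) = 149 / 9.4 = 15.851 d.
At 24.6 °C: 149 / (24.6 − 8.2) = 149 / 16.4 = 9.085 d.
Difference = |15.851 − 9.085| = 6.766 ≈ 6.8 days.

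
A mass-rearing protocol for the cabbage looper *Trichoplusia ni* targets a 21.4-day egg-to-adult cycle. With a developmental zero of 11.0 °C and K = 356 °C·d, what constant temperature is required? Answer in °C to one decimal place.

27.6 °C

Required daily accumulation = 356 / 21.4 = 16.636 DD/day.
T = T_base + 16.636 = 11.0 + 16.636 = 27.636 ≈ 27.6 °C.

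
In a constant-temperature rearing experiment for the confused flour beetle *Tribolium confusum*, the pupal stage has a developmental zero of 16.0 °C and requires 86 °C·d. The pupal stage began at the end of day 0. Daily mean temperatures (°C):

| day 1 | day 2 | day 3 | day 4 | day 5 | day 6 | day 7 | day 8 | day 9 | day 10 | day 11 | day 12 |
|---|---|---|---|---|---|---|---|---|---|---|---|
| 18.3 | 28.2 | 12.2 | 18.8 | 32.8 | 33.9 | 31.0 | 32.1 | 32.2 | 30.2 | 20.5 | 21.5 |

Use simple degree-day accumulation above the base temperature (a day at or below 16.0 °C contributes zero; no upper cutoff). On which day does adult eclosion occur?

day 9

Daily DD above 16.0 °C: 2.3, 12.2, 0.0, 2.8, 16.8, 17.9, 15.0, 16.1, 16.2, 14.2, 4.5, 5.5.
Cumulative: 2.3, 14.5, 14.5, 17.3, 34.1, 52.0, 67.0, 83.1, 99.3, 113.5, 118.0, 123.5.
The total first reaches 86 DD on day 9.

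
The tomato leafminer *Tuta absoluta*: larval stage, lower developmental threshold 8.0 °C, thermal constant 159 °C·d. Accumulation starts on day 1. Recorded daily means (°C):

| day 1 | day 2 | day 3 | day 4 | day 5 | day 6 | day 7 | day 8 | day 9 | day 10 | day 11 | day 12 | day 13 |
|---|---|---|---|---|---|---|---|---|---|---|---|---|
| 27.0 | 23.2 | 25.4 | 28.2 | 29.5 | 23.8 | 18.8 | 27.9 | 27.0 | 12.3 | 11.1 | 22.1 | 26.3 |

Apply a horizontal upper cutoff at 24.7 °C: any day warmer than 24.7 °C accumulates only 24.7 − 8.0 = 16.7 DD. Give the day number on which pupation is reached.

day 12

Daily DD above 8.0 °C (capped at 16.7): 16.7, 15.2, 16.7, 16.7, 16.7, 15.8, 10.8, 16.7, 16.7, 4.3, 3.1, 14.1, 16.7.
Cumulative: 16.7, 31.9, 48.6, 65.3, 82.0, 97.8, 108.6, 125.3, 142.0, 146.3, 149.4, 163.5, 180.2.
The total first reaches 159 DD on day 12.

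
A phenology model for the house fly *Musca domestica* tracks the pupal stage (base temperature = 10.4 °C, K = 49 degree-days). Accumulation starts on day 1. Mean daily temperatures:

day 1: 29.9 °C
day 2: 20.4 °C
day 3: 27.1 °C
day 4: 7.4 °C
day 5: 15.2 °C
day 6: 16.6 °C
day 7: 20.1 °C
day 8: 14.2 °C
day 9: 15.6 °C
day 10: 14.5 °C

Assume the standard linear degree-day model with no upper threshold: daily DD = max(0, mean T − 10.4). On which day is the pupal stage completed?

Daily DD above 10.4 °C: 19.5, 10.0, 16.7, 0.0, 4.8, 6.2, 9.7, 3.8, 5.2, 4.1.
Cumulative: 19.5, 29.5, 46.2, 46.2, 51.0, 57.2, 66.9, 70.7, 75.9, 80.0.
The total first reaches 49 DD on day 5.

day 5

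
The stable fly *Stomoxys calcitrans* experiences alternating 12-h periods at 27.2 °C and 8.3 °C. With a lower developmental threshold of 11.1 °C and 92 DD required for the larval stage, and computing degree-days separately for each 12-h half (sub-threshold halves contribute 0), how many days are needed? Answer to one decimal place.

Day half: max(0, 27.2 − 11.1) × 0.5 = 16.1 × 0.5 = 8.05 DD.
Night half: max(0, 8.3 − 11.1) × 0.5 = 0.0 × 0.5 = 0.00 DD.
Per 24 h: 8.05 DD/day.
Duration = 92 / 8.05 = 11.429 ≈ 11.4 days.

11.4 days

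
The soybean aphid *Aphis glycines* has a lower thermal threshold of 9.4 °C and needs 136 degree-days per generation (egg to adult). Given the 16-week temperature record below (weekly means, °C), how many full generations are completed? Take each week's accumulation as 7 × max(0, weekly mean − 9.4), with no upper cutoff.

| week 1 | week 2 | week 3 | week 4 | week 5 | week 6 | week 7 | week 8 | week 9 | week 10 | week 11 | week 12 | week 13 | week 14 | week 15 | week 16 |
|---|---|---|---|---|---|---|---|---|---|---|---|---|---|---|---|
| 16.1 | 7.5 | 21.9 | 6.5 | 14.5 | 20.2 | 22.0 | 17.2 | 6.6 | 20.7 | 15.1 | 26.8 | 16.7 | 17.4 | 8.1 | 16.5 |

5 generations

Weekly DD (7 × max(0, T̄ − 9.4)): 46.9, 0.0, 87.5, 0.0, 35.7, 75.6, 88.2, 54.6, 0.0, 79.1, 39.9, 121.8, 51.1, 56.0, 0.0, 49.7.
Season total = 786.1 DD.
Complete generations = ⌊786.1 / 136⌋ = 5.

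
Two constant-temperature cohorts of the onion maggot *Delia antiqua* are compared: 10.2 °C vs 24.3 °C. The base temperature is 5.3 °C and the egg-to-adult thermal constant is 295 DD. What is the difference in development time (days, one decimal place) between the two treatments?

44.7 days

At 10.2 °C: 295 / (10.2 − 5.3) = 295 / 4.9 = 60.204 d.
At 24.3 °C: 295 / (24.3 − 5.3) = 295 / 19.0 = 15.526 d.
Difference = |60.204 − 15.526| = 44.678 ≈ 44.7 days.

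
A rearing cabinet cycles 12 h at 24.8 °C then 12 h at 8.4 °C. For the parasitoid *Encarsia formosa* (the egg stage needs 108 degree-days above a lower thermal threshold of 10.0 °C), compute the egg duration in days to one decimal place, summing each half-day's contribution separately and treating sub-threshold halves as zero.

Day half: max(0, 24.8 − 10.0) × 0.5 = 14.8 × 0.5 = 7.40 DD.
Night half: max(0, 8.4 − 10.0) × 0.5 = 0.0 × 0.5 = 0.00 DD.
Per 24 h: 7.40 DD/day.
Duration = 108 / 7.40 = 14.595 ≈ 14.6 days.

14.6 days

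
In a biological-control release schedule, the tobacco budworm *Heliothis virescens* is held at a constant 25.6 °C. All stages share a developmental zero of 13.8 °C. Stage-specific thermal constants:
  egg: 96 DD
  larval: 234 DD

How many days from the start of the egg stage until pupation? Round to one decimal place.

28.0 days

Daily accumulation at 25.6 °C = 25.6 − 13.8 = 11.8 DD/day.
Total K = 96 + 234 = 330 DD.
Total duration = 330 / 11.8 = 27.966 ≈ 28.0 days.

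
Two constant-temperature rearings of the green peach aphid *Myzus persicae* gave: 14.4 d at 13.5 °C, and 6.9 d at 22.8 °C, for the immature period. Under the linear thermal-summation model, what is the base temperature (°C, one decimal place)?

Equal thermal constants: D₁(T₁ − T_b) = D₂(T₂ − T_b).
14.4·(13.5 − T_b) = 6.9·(22.8 − T_b)
T_b = (14.4·13.5 − 6.9·22.8) / (14.4 − 6.9) = 37.08 / 7.5 = 4.944 °C ≈ 4.9 °C.

4.9 °C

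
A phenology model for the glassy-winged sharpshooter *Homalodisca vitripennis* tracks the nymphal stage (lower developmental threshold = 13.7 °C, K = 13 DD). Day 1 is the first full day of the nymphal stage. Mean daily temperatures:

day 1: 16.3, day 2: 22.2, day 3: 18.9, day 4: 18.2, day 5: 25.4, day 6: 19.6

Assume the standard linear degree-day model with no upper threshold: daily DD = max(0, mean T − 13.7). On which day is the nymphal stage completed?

day 3

Daily DD above 13.7 °C: 2.6, 8.5, 5.2, 4.5, 11.7, 5.9.
Cumulative: 2.6, 11.1, 16.3, 20.8, 32.5, 38.4.
The total first reaches 13 DD on day 3.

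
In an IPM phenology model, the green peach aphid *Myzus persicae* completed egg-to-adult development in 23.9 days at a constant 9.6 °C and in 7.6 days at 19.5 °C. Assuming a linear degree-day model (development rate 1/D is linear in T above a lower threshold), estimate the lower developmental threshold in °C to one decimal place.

5.0 °C

Linear rate model ⇒ the product D·(T − T_b) is constant across temperatures.
23.9·(9.6 − T_b) = 7.6·(19.5 − T_b)
T_b = (23.9·9.6 − 7.6·19.5) / (23.9 − 7.6) = 81.24 / 16.3 = 4.984 °C ≈ 5.0 °C.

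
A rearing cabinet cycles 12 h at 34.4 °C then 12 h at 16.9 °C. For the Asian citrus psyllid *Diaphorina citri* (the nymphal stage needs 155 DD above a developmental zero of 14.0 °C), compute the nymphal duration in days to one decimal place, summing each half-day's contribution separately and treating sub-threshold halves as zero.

13.3 days

Day half: max(0, 34.4 − 14.0) × 0.5 = 20.4 × 0.5 = 10.20 DD.
Night half: max(0, 16.9 − 14.0) × 0.5 = 2.9 × 0.5 = 1.45 DD.
Per 24 h: 11.65 DD/day.
Duration = 155 / 11.65 = 13.305 ≈ 13.3 days.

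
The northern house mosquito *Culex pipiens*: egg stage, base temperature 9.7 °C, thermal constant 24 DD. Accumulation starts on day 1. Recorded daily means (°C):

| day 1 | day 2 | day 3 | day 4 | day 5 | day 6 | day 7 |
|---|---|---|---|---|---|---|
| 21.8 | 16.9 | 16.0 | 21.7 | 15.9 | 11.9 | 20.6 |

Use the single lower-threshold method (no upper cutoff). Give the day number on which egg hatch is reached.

day 3

Daily DD above 9.7 °C: 12.1, 7.2, 6.3, 12.0, 6.2, 2.2, 10.9.
Cumulative: 12.1, 19.3, 25.6, 37.6, 43.8, 46.0, 56.9.
The total first reaches 24 DD on day 3.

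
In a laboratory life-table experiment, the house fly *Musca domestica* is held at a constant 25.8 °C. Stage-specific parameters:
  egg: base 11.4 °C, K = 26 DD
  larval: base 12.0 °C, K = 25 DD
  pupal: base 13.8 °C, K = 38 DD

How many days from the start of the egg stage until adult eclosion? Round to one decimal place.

6.8 days

egg: 26 / (25.8 − 11.4) = 26 / 14.4 = 1.806 d.
larval: 25 / (25.8 − 12.0) = 25 / 13.8 = 1.812 d.
pupal: 38 / (25.8 − 13.8) = 38 / 12.0 = 3.167 d.
Sum = 6.784 ≈ 6.8 days.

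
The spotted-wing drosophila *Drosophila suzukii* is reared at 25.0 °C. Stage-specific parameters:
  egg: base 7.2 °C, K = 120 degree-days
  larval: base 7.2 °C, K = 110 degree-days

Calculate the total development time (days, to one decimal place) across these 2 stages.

12.9 days

egg: 120 / (25.0 − 7.2) = 120 / 17.8 = 6.742 d.
larval: 110 / (25.0 − 7.2) = 110 / 17.8 = 6.180 d.
Sum = 12.921 ≈ 12.9 days.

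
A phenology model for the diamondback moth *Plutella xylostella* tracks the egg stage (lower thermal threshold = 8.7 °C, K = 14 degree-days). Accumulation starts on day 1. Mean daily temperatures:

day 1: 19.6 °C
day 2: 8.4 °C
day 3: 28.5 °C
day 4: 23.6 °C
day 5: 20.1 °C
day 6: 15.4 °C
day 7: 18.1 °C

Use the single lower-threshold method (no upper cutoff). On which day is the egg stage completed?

Daily DD above 8.7 °C: 10.9, 0.0, 19.8, 14.9, 11.4, 6.7, 9.4.
Cumulative: 10.9, 10.9, 30.7, 45.6, 57.0, 63.7, 73.1.
The total first reaches 14 DD on day 3.

day 3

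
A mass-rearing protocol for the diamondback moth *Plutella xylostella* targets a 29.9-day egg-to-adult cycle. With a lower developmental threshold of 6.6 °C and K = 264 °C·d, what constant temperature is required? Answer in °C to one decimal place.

15.4 °C

Required daily accumulation = 264 / 29.9 = 8.829 DD/day.
T = T_base + 8.829 = 6.6 + 8.829 = 15.429 ≈ 15.4 °C.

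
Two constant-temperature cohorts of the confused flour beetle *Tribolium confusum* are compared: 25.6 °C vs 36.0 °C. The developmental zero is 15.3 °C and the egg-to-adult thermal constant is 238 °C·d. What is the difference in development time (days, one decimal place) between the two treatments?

11.6 days

At 25.6 °C: 238 / (25.6 − 15.3) = 238 / 10.3 = 23.107 d.
At 36.0 °C: 238 / (36.0 − 15.3) = 238 / 20.7 = 11.498 d.
Difference = |23.107 − 11.498| = 11.609 ≈ 11.6 days.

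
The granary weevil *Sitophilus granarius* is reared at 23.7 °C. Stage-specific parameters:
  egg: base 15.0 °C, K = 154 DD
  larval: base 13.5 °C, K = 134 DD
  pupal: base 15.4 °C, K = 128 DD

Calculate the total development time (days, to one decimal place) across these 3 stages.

46.3 days

egg: 154 / (23.7 − 15.0) = 154 / 8.7 = 17.701 d.
larval: 134 / (23.7 − 13.5) = 134 / 10.2 = 13.137 d.
pupal: 128 / (23.7 − 15.4) = 128 / 8.3 = 15.422 d.
Sum = 46.260 ≈ 46.3 days.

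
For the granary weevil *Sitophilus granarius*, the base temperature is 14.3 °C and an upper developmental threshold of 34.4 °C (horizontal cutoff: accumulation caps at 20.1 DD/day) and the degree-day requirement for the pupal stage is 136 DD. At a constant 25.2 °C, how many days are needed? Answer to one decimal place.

Daily accumulation = 25.2 − 14.3 = 10.9 DD/day.
Duration = 136 / 10.9 = 12.477 ≈ 12.5 days.

12.5 days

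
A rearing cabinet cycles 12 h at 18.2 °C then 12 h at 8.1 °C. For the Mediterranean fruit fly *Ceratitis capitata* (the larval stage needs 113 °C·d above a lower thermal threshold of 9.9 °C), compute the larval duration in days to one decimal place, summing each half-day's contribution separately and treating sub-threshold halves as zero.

Day half: max(0, 18.2 − 9.9) × 0.5 = 8.3 × 0.5 = 4.15 DD.
Night half: max(0, 8.1 − 9.9) × 0.5 = 0.0 × 0.5 = 0.00 DD.
Per 24 h: 4.15 DD/day.
Duration = 113 / 4.15 = 27.229 ≈ 27.2 days.

27.2 days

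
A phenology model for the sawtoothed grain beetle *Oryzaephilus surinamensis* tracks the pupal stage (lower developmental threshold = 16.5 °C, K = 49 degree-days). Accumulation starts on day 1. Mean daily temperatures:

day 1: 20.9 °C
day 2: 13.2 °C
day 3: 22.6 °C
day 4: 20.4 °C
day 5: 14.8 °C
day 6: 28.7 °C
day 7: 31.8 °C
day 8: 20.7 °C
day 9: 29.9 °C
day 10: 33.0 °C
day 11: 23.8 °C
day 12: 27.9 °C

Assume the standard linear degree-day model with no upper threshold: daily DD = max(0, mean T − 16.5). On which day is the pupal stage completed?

Daily DD above 16.5 °C: 4.4, 0.0, 6.1, 3.9, 0.0, 12.2, 15.3, 4.2, 13.4, 16.5, 7.3, 11.4.
Cumulative: 4.4, 4.4, 10.5, 14.4, 14.4, 26.6, 41.9, 46.1, 59.5, 76.0, 83.3, 94.7.
The total first reaches 49 DD on day 9.

day 9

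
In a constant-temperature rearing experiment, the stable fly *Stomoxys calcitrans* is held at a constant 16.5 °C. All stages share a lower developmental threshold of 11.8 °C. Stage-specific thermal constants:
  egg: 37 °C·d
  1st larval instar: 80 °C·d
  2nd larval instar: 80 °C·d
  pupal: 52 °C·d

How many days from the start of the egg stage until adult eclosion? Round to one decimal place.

Daily accumulation at 16.5 °C = 16.5 − 11.8 = 4.7 DD/day.
Total K = 37 + 80 + 80 + 52 = 249 DD.
Total duration = 249 / 4.7 = 52.979 ≈ 53.0 days.

53.0 days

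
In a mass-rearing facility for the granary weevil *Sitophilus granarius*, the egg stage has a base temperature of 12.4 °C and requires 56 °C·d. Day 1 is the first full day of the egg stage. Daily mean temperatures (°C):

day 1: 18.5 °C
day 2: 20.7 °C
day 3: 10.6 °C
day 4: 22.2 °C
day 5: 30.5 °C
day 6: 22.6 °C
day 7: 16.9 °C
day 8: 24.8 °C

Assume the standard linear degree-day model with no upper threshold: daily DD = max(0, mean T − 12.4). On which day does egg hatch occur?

day 7

Daily DD above 12.4 °C: 6.1, 8.3, 0.0, 9.8, 18.1, 10.2, 4.5, 12.4.
Cumulative: 6.1, 14.4, 14.4, 24.2, 42.3, 52.5, 57.0, 69.4.
The total first reaches 56 DD on day 7.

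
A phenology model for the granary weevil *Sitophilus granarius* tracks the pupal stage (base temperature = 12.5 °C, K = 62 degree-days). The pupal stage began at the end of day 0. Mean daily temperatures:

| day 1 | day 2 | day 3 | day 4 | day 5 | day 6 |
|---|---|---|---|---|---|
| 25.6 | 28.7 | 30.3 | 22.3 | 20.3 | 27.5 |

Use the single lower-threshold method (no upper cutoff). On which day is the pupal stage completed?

Daily DD above 12.5 °C: 13.1, 16.2, 17.8, 9.8, 7.8, 15.0.
Cumulative: 13.1, 29.3, 47.1, 56.9, 64.7, 79.7.
The total first reaches 62 DD on day 5.

day 5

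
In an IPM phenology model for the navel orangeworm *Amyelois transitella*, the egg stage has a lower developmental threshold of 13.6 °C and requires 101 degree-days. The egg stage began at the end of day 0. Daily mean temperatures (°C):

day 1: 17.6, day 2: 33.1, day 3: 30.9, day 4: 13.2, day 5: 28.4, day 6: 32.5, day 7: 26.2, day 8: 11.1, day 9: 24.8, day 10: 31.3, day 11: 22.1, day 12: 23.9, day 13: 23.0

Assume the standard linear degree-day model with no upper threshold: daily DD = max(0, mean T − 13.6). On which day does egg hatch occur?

Daily DD above 13.6 °C: 4.0, 19.5, 17.3, 0.0, 14.8, 18.9, 12.6, 0.0, 11.2, 17.7, 8.5, 10.3, 9.4.
Cumulative: 4.0, 23.5, 40.8, 40.8, 55.6, 74.5, 87.1, 87.1, 98.3, 116.0, 124.5, 134.8, 144.2.
The total first reaches 101 DD on day 10.

day 10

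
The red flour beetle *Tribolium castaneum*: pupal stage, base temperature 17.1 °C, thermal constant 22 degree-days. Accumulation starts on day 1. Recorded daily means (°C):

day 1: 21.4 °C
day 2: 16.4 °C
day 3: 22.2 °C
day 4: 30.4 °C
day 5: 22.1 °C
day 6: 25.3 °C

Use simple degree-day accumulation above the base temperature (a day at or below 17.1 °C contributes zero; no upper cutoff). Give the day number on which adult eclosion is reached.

Daily DD above 17.1 °C: 4.3, 0.0, 5.1, 13.3, 5.0, 8.2.
Cumulative: 4.3, 4.3, 9.4, 22.7, 27.7, 35.9.
The total first reaches 22 DD on day 4.

day 4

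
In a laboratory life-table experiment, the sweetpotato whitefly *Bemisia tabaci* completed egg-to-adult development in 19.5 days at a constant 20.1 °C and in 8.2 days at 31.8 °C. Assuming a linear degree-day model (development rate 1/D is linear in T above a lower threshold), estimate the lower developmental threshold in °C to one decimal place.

11.6 °C

Under the model K = D·(T − T_b), so D₁·(T₁ − T_b) = D₂·(T₂ − T_b).
19.5·(20.1 − T_b) = 8.2·(31.8 − T_b)
T_b = (19.5·20.1 − 8.2·31.8) / (19.5 − 8.2) = 131.19 / 11.3 = 11.610 °C ≈ 11.6 °C.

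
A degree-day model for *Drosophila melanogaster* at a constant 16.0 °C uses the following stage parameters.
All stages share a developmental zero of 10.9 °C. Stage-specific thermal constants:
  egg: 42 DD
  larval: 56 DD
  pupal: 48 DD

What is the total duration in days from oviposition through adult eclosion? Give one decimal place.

Daily accumulation at 16.0 °C = 16.0 − 10.9 = 5.1 DD/day.
Total K = 42 + 56 + 48 = 146 DD.
Total duration = 146 / 5.1 = 28.627 ≈ 28.6 days.

28.6 days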